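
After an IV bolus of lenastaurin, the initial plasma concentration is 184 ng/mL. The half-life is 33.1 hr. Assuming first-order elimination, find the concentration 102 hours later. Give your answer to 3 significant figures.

21.7 ng/mL

k = ln 2 / 33.1 = 0.02094 hr⁻¹
C(t) = C₀ e^(−kt) = 184 × e^(−0.02094 × 102) = 184 × e^(−2.136) = 184 × 0.1181 ≈ 21.7 ng/mL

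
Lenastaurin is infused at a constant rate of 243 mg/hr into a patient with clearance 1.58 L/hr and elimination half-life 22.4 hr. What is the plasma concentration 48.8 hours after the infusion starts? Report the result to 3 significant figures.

120 mg/L

Css = rate / CL = 243 / 1.58 = 153.8 mg/L
k = ln 2 / 22.4 = 0.03094 hr⁻¹
C(t) = Css (1 − e^(−kt)) = 153.8 × (1 − e^(−1.510)) = 153.8 × 0.7791 ≈ 120 mg/L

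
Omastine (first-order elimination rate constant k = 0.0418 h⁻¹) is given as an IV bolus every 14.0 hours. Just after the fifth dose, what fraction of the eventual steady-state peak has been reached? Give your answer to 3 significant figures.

0.946

f_n = 1 − e^(−nkτ) = 1 − e^(−5 × 0.04180 × 14.0) = 1 − e^(−2.926) = 1 − 0.05361 ≈ 0.946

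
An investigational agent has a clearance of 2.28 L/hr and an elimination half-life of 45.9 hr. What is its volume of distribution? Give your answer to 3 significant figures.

k = ln 2 / t½ = ln 2 / 45.9 = 0.01510 hr⁻¹
V = CL / k = 2.28 / 0.01510 ≈ 151 L

151 L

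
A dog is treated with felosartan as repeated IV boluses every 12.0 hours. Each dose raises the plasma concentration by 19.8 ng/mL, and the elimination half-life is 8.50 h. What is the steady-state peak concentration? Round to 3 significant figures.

31.7 ng/mL

k = ln 2 / 8.50 = 0.08155 h⁻¹
Fraction remaining after one interval: e^(−kτ) = e^(−0.08155 × 12.0) = 0.3759
R = 1 / (1 − 0.3759) = 1.602
Css,max = 19.8 × 1.602 ≈ 31.7 ng/mL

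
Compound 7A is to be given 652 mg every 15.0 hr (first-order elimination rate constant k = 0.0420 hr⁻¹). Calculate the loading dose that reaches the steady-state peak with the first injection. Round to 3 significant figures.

1390 mg

Accumulation ratio R = 1 / (1 − e^(−kτ)) = 1 / (1 − e^(−0.04200×15.0)) = 1 / (1 − 0.5326) = 2.139
Loading dose = maintenance dose × R = 652 × 2.139 ≈ 1390 mg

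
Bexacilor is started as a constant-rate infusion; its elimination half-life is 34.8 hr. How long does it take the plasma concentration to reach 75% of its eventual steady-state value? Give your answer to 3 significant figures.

k = ln 2 / 34.8 = 0.01992 hr⁻¹
f = 1 − e^(−kt)  ⇒  t = −ln(1 − f) / k
t = −ln(1 − 0.75) / 0.01992 = 1.386 / 0.01992 ≈ 69.6 hours

69.6 hours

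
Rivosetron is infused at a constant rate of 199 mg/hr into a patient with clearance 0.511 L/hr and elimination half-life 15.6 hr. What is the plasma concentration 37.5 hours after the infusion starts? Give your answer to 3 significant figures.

Css = rate / CL = 199 / 0.511 = 389.4 µg/mL
k = ln 2 / 15.6 = 0.04443 hr⁻¹
C(t) = Css (1 − e^(−kt)) = 389.4 × (1 − e^(−1.666)) = 389.4 × 0.8110 ≈ 316 µg/mL

316 µg/mL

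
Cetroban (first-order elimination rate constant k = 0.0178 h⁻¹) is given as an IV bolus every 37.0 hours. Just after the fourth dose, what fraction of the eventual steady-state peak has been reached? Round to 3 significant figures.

f_n = 1 − e^(−nkτ) = 1 − e^(−4 × 0.01780 × 37.0) = 1 − e^(−2.634) = 1 − 0.07176 ≈ 0.928

0.928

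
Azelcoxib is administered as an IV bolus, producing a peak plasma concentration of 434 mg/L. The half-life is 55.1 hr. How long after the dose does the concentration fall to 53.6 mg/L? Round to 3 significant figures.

k = ln 2 / 55.1 = 0.01258 hr⁻¹
C(t) = C₀ e^(−kt)  ⇒  t = ln(C₀/C) / k
t = ln(434/53.6) / 0.01258 = 2.091 / 0.01258 ≈ 166 hours

166 hours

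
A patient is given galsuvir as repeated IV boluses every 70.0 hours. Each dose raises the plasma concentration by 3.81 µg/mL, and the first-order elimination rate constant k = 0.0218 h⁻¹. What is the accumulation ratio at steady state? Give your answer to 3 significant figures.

1.28

Fraction remaining after one interval: e^(−kτ) = e^(−0.02180 × 70.0) = 0.2174
R = 1 / (1 − 0.2174) = 1 / 0.7826 ≈ 1.28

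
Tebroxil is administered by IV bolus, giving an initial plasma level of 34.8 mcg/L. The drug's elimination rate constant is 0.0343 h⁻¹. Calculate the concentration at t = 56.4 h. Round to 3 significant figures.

C(t) = C₀ e^(−kt) = 34.8 × e^(−0.03430 × 56.4) = 34.8 × e^(−1.935) = 34.8 × 0.1445 ≈ 5.03 mcg/L

5.03 mcg/L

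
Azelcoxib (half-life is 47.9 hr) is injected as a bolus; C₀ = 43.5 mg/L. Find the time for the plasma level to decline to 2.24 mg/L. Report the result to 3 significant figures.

k = ln 2 / 47.9 = 0.01447 hr⁻¹
C(t) = C₀ e^(−kt)  ⇒  t = ln(C₀/C) / k
t = ln(43.5/2.24) / 0.01447 = 2.966 / 0.01447 ≈ 205 hours

205 hours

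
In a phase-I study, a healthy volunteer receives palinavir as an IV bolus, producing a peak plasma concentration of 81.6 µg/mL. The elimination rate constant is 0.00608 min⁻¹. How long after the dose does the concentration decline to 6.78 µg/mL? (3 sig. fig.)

409 minutes

C(t) = C₀ e^(−kt)  ⇒  t = ln(C₀/C) / k
t = ln(81.6/6.78) / 0.006080 = 2.488 / 0.006080 ≈ 409 minutes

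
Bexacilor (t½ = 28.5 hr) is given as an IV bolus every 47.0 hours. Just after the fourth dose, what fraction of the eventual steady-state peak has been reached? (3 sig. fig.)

0.990

k = ln 2 / 28.5 = 0.02432 hr⁻¹
f_n = 1 − e^(−nkτ) = 1 − e^(−4 × 0.02432 × 47.0) = 1 − e^(−4.572) = 1 − 0.01033 ≈ 0.990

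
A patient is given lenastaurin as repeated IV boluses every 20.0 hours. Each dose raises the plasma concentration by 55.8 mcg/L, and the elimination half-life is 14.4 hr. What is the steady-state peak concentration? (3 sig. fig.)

90.3 mcg/L

k = ln 2 / 14.4 = 0.04814 hr⁻¹
Fraction remaining after one interval: e^(−kτ) = e^(−0.04814 × 20.0) = 0.3819
R = 1 / (1 − 0.3819) = 1.618
Css,max = 55.8 × 1.618 ≈ 90.3 mcg/L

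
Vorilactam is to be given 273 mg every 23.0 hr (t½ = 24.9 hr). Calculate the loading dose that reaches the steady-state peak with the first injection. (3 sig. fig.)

577 mg

k = ln 2 / 24.9 = 0.02784 hr⁻¹
Accumulation ratio R = 1 / (1 − e^(−kτ)) = 1 / (1 − e^(−0.02784×23.0)) = 1 / (1 − 0.5272) = 2.115
Loading dose = maintenance dose × R = 273 × 2.115 ≈ 577 mg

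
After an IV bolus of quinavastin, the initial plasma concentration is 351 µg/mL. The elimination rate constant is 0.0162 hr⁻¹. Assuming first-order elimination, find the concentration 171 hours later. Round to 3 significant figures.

22.0 µg/mL

C(t) = C₀ e^(−kt) = 351 × e^(−0.01620 × 171) = 351 × e^(−2.770) = 351 × 0.06265 ≈ 22.0 µg/mL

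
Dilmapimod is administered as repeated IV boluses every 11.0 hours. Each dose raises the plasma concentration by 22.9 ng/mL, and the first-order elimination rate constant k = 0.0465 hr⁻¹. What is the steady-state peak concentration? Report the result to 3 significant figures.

57.2 ng/mL

Fraction remaining after one interval: e^(−kτ) = e^(−0.04650 × 11.0) = 0.5996
R = 1 / (1 − 0.5996) = 2.497
Css,max = 22.9 × 2.497 ≈ 57.2 ng/mL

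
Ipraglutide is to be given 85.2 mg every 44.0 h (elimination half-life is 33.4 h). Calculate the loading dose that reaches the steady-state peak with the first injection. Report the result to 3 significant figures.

142 mg

k = ln 2 / 33.4 = 0.02075 h⁻¹
Accumulation ratio R = 1 / (1 − e^(−kτ)) = 1 / (1 − e^(−0.02075×44.0)) = 1 / (1 − 0.4013) = 1.670
Loading dose = maintenance dose × R = 85.2 × 1.670 ≈ 142 mg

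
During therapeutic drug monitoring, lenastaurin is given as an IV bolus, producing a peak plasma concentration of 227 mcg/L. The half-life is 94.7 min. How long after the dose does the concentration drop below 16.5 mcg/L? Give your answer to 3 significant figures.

k = ln 2 / 94.7 = 0.007319 min⁻¹
C(t) = C₀ e^(−kt)  ⇒  t = ln(C₀/C) / k
t = ln(227/16.5) / 0.007319 = 2.622 / 0.007319 ≈ 358 minutes

358 minutes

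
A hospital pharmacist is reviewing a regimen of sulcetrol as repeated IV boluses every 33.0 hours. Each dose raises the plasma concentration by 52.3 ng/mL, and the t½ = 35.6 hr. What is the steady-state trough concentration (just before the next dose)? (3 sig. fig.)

k = ln 2 / 35.6 = 0.01947 hr⁻¹
Fraction remaining after one interval: e^(−kτ) = e^(−0.01947 × 33.0) = 0.5260
R = 1 / (1 − 0.5260) = 2.110
Css,max = 52.3 × 2.110 = 110.3 ng/mL
Css,min = Css,max × e^(−kτ) = 110.3 × 0.5260 ≈ 58.0 ng/mL

58.0 ng/mL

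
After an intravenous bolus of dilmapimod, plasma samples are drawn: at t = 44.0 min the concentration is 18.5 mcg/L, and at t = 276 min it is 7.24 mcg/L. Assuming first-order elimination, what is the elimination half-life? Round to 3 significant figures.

171 minutes

k = ln(C₁/C₂) / (t₂ − t₁) = ln(18.5/7.24) / (276 − 44.0)
  = 0.9381 / 232.0 = 0.004044 min⁻¹
t½ = ln 2 / k = ln 2 / 0.004044 ≈ 171 minutes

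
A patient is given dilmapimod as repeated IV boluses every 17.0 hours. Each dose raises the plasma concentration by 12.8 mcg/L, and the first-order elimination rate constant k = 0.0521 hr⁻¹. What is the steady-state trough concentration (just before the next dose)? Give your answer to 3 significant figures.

Fraction remaining after one interval: e^(−kτ) = e^(−0.05210 × 17.0) = 0.4124
R = 1 / (1 − 0.4124) = 1.702
Css,max = 12.8 × 1.702 = 21.78 mcg/L
Css,min = Css,max × e^(−kτ) = 21.78 × 0.4124 ≈ 8.98 mcg/L

8.98 mcg/L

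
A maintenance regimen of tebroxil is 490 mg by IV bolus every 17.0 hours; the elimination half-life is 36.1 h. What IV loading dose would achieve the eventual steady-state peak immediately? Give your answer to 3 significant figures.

1760 mg

k = ln 2 / 36.1 = 0.01920 h⁻¹
Accumulation ratio R = 1 / (1 − e^(−kτ)) = 1 / (1 − e^(−0.01920×17.0)) = 1 / (1 − 0.7215) = 3.591
Loading dose = maintenance dose × R = 490 × 3.591 ≈ 1760 mg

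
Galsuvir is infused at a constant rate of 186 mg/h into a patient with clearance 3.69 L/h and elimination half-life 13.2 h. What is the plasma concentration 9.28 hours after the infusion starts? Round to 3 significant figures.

19.4 µg/mL

Css = rate / CL = 186 / 3.69 = 50.41 µg/mL
k = ln 2 / 13.2 = 0.05251 h⁻¹
C(t) = Css (1 − e^(−kt)) = 50.41 × (1 − e^(−0.4873)) = 50.41 × 0.3857 ≈ 19.4 µg/mL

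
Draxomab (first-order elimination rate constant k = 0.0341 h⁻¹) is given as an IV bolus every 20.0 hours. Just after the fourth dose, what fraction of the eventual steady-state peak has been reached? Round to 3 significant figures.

f_n = 1 − e^(−nkτ) = 1 − e^(−4 × 0.03410 × 20.0) = 1 − e^(−2.728) = 1 − 0.06535 ≈ 0.935

0.935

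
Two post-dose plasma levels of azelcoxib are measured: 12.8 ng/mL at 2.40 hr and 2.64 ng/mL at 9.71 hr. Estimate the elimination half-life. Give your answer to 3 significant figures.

3.21 hours

k = ln(C₁/C₂) / (t₂ − t₁) = ln(12.8/2.64) / (9.71 − 2.40)
  = 1.579 / 7.310 = 0.2160 hr⁻¹
t½ = ln 2 / k = ln 2 / 0.2160 ≈ 3.21 hours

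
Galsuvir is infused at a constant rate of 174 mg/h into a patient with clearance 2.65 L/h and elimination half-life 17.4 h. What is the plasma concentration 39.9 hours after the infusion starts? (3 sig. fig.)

52.3 mg/L

Css = rate / CL = 174 / 2.65 = 65.66 mg/L
k = ln 2 / 17.4 = 0.03984 h⁻¹
C(t) = Css (1 − e^(−kt)) = 65.66 × (1 − e^(−1.589)) = 65.66 × 0.7960 ≈ 52.3 mg/L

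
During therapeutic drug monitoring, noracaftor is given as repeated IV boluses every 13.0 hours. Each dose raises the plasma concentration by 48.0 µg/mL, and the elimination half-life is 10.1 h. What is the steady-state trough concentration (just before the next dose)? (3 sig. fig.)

k = ln 2 / 10.1 = 0.06863 h⁻¹
Fraction remaining after one interval: e^(−kτ) = e^(−0.06863 × 13.0) = 0.4098
R = 1 / (1 − 0.4098) = 1.694
Css,max = 48.0 × 1.694 = 81.32 µg/mL
Css,min = Css,max × e^(−kτ) = 81.32 × 0.4098 ≈ 33.3 µg/mL

33.3 µg/mL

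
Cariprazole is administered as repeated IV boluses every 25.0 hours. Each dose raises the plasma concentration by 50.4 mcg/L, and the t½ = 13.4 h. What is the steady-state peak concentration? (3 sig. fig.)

k = ln 2 / 13.4 = 0.05173 h⁻¹
Fraction remaining after one interval: e^(−kτ) = e^(−0.05173 × 25.0) = 0.2744
R = 1 / (1 − 0.2744) = 1.378
Css,max = 50.4 × 1.378 ≈ 69.5 mcg/L

69.5 mcg/L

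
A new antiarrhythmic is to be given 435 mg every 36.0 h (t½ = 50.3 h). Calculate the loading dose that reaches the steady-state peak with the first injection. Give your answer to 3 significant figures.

1110 mg

k = ln 2 / 50.3 = 0.01378 h⁻¹
Accumulation ratio R = 1 / (1 − e^(−kτ)) = 1 / (1 − e^(−0.01378×36.0)) = 1 / (1 − 0.6089) = 2.557
Loading dose = maintenance dose × R = 435 × 2.557 ≈ 1110 mg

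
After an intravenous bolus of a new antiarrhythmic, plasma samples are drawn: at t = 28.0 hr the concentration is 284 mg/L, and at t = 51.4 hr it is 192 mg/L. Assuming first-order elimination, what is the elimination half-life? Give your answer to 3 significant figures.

41.4 hours

k = ln(C₁/C₂) / (t₂ − t₁) = ln(284/192) / (51.4 − 28.0)
  = 0.3915 / 23.40 = 0.01673 hr⁻¹
t½ = ln 2 / k = ln 2 / 0.01673 ≈ 41.4 hours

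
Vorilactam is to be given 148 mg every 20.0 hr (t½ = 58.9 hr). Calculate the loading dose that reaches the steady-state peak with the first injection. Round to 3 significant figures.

k = ln 2 / 58.9 = 0.01177 hr⁻¹
Accumulation ratio R = 1 / (1 − e^(−kτ)) = 1 / (1 − e^(−0.01177×20.0)) = 1 / (1 − 0.7903) = 4.768
Loading dose = maintenance dose × R = 148 × 4.768 ≈ 706 mg

706 mg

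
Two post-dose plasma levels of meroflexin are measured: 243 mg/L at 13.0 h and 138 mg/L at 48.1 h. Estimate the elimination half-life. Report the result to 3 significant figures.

43.0 hours

k = ln(C₁/C₂) / (t₂ − t₁) = ln(243/138) / (48.1 − 13.0)
  = 0.5658 / 35.10 = 0.01612 h⁻¹
t½ = ln 2 / k = ln 2 / 0.01612 ≈ 43.0 hours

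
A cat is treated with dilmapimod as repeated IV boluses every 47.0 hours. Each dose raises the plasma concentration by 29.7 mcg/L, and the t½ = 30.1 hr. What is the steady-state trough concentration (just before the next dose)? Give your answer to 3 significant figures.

15.2 mcg/L

k = ln 2 / 30.1 = 0.02303 hr⁻¹
Fraction remaining after one interval: e^(−kτ) = e^(−0.02303 × 47.0) = 0.3388
R = 1 / (1 − 0.3388) = 1.512
Css,max = 29.7 × 1.512 = 44.92 mcg/L
Css,min = Css,max × e^(−kτ) = 44.92 × 0.3388 ≈ 15.2 mcg/L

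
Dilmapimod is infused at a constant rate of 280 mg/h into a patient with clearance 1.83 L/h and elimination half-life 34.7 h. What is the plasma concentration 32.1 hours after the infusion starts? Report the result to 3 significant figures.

Css = rate / CL = 280 / 1.83 = 153.0 µg/mL
k = ln 2 / 34.7 = 0.01998 h⁻¹
C(t) = Css (1 − e^(−kt)) = 153.0 × (1 − e^(−0.6412)) = 153.0 × 0.4733 ≈ 72.4 µg/mL

72.4 µg/mL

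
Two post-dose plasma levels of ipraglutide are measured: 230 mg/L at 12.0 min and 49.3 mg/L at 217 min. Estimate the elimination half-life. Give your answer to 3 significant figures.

92.3 minutes

k = ln(C₁/C₂) / (t₂ − t₁) = ln(230/49.3) / (217 − 12.0)
  = 1.540 / 205.0 = 0.007513 min⁻¹
t½ = ln 2 / k = ln 2 / 0.007513 ≈ 92.3 minutes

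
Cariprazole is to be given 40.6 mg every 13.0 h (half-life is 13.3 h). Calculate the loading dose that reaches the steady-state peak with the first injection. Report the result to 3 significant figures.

82.5 mg

k = ln 2 / 13.3 = 0.05212 h⁻¹
Accumulation ratio R = 1 / (1 − e^(−kτ)) = 1 / (1 − e^(−0.05212×13.0)) = 1 / (1 − 0.5079) = 2.032
Loading dose = maintenance dose × R = 40.6 × 2.032 ≈ 82.5 mg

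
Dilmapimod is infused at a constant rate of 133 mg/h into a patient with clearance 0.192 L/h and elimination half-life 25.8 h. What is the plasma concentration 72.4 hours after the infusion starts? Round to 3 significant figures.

594 µg/mL

Css = rate / CL = 133 / 0.192 = 692.7 µg/mL
k = ln 2 / 25.8 = 0.02687 h⁻¹
C(t) = Css (1 − e^(−kt)) = 692.7 × (1 − e^(−1.945)) = 692.7 × 0.8570 ≈ 594 µg/mL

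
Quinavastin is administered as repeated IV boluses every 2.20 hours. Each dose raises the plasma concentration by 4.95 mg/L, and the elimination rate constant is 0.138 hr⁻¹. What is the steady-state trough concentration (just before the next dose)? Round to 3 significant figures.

14.0 mg/L

Fraction remaining after one interval: e^(−kτ) = e^(−0.1380 × 2.20) = 0.7382
R = 1 / (1 − 0.7382) = 3.819
Css,max = 4.95 × 3.819 = 18.90 mg/L
Css,min = Css,max × e^(−kτ) = 18.90 × 0.7382 ≈ 14.0 mg/L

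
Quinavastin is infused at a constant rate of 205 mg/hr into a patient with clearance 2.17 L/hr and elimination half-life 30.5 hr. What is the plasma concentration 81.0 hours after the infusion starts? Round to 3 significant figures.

Css = rate / CL = 205 / 2.17 = 94.47 µg/mL
k = ln 2 / 30.5 = 0.02273 hr⁻¹
C(t) = Css (1 − e^(−kt)) = 94.47 × (1 − e^(−1.841)) = 94.47 × 0.8413 ≈ 79.5 µg/mL

79.5 µg/mL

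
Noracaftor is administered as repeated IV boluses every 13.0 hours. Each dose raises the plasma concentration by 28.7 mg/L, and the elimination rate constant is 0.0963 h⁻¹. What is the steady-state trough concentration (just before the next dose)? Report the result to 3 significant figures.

Fraction remaining after one interval: e^(−kτ) = e^(−0.09630 × 13.0) = 0.2860
R = 1 / (1 − 0.2860) = 1.400
Css,max = 28.7 × 1.400 = 40.19 mg/L
Css,min = Css,max × e^(−kτ) = 40.19 × 0.2860 ≈ 11.5 mg/L

11.5 mg/L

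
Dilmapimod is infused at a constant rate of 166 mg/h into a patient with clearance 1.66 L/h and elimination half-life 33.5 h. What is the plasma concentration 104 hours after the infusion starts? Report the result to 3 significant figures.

88.4 µg/mL

Css = rate / CL = 166 / 1.66 = 100.0 µg/mL
k = ln 2 / 33.5 = 0.02069 h⁻¹
C(t) = Css (1 − e^(−kt)) = 100.0 × (1 − e^(−2.152)) = 100.0 × 0.8837 ≈ 88.4 µg/mL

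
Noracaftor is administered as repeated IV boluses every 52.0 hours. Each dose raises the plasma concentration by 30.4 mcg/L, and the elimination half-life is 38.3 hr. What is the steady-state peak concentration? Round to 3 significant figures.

49.9 mcg/L

k = ln 2 / 38.3 = 0.01810 hr⁻¹
Fraction remaining after one interval: e^(−kτ) = e^(−0.01810 × 52.0) = 0.3902
R = 1 / (1 − 0.3902) = 1.640
Css,max = 30.4 × 1.640 ≈ 49.9 mcg/L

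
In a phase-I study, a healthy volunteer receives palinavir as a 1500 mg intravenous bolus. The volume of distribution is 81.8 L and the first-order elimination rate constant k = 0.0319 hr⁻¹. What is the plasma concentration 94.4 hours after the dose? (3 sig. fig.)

C₀ = dose / V = 1500 / 81.8 = 18.34 µg/mL
C(t) = C₀ e^(−kt) = 18.34 × e^(−0.03190 × 94.4) = 18.34 × e^(−3.011) = 18.34 × 0.04922 ≈ 0.903 µg/mL

0.903 µg/mL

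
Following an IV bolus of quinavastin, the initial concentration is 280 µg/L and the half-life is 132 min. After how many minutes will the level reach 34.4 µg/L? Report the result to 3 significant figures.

399 minutes

k = ln 2 / 132 = 0.005251 min⁻¹
C(t) = C₀ e^(−kt)  ⇒  t = ln(C₀/C) / k
t = ln(280/34.4) / 0.005251 = 2.097 / 0.005251 ≈ 399 minutes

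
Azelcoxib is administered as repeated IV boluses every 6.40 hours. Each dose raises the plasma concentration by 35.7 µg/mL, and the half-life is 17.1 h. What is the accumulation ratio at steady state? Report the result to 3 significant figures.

k = ln 2 / 17.1 = 0.04053 h⁻¹
Fraction remaining after one interval: e^(−kτ) = e^(−0.04053 × 6.40) = 0.7715
R = 1 / (1 − 0.7715) = 1 / 0.2285 ≈ 4.38

4.38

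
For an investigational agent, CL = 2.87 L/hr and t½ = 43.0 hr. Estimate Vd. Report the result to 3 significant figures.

k = ln 2 / t½ = ln 2 / 43.0 = 0.01612 hr⁻¹
V = CL / k = 2.87 / 0.01612 ≈ 178 L

178 L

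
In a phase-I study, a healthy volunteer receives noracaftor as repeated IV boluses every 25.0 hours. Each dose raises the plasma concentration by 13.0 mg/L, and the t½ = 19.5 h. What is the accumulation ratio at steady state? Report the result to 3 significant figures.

k = ln 2 / 19.5 = 0.03555 h⁻¹
Fraction remaining after one interval: e^(−kτ) = e^(−0.03555 × 25.0) = 0.4112
R = 1 / (1 − 0.4112) = 1 / 0.5888 ≈ 1.70

1.70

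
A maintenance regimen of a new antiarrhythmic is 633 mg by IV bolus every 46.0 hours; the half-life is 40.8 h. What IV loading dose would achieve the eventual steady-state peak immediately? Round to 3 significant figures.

1170 mg

k = ln 2 / 40.8 = 0.01699 h⁻¹
Accumulation ratio R = 1 / (1 − e^(−kτ)) = 1 / (1 − e^(−0.01699×46.0)) = 1 / (1 − 0.4577) = 1.844
Loading dose = maintenance dose × R = 633 × 1.844 ≈ 1170 mg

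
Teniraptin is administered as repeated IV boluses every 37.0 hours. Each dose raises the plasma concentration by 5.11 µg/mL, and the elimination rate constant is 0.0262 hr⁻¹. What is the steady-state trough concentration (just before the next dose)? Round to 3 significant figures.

3.12 µg/mL

Fraction remaining after one interval: e^(−kτ) = e^(−0.02620 × 37.0) = 0.3793
R = 1 / (1 − 0.3793) = 1.611
Css,max = 5.11 × 1.611 = 8.233 µg/mL
Css,min = Css,max × e^(−kτ) = 8.233 × 0.3793 ≈ 3.12 µg/mL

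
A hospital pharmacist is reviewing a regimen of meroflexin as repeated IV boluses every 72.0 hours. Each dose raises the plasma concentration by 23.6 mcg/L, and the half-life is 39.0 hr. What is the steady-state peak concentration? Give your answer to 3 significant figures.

32.7 mcg/L

k = ln 2 / 39.0 = 0.01777 hr⁻¹
Fraction remaining after one interval: e^(−kτ) = e^(−0.01777 × 72.0) = 0.2781
R = 1 / (1 − 0.2781) = 1.385
Css,max = 23.6 × 1.385 ≈ 32.7 mcg/L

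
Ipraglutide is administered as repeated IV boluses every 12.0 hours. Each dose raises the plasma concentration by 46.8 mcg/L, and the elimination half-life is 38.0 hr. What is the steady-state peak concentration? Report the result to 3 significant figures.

238 mcg/L

k = ln 2 / 38.0 = 0.01824 hr⁻¹
Fraction remaining after one interval: e^(−kτ) = e^(−0.01824 × 12.0) = 0.8034
R = 1 / (1 − 0.8034) = 5.087
Css,max = 46.8 × 5.087 ≈ 238 mcg/L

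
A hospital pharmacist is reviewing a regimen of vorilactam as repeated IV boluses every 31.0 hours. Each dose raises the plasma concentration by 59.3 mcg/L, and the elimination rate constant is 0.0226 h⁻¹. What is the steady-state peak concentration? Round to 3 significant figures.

Fraction remaining after one interval: e^(−kτ) = e^(−0.02260 × 31.0) = 0.4963
R = 1 / (1 − 0.4963) = 1.985
Css,max = 59.3 × 1.985 ≈ 118 mcg/L

118 mcg/L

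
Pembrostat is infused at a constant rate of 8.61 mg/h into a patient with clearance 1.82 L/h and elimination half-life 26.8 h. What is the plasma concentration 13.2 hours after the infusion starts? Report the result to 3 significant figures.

1.37 µg/mL

Css = rate / CL = 8.61 / 1.82 = 4.731 µg/mL
k = ln 2 / 26.8 = 0.02586 h⁻¹
C(t) = Css (1 − e^(−kt)) = 4.731 × (1 − e^(−0.3414)) = 4.731 × 0.2892 ≈ 1.37 µg/mL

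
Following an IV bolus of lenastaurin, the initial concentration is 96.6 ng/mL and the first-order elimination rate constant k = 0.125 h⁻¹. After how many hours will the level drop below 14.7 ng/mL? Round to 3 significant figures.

C(t) = C₀ e^(−kt)  ⇒  t = ln(C₀/C) / k
t = ln(96.6/14.7) / 0.1250 = 1.883 / 0.1250 ≈ 15.1 hours

15.1 hours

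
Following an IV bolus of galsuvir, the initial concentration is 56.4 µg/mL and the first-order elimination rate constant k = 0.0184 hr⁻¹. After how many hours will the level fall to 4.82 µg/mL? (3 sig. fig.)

134 hours

C(t) = C₀ e^(−kt)  ⇒  t = ln(C₀/C) / k
t = ln(56.4/4.82) / 0.01840 = 2.460 / 0.01840 ≈ 134 hours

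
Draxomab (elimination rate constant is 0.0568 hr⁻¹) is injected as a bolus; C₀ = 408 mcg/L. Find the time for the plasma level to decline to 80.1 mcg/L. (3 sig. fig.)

28.7 hours

C(t) = C₀ e^(−kt)  ⇒  t = ln(C₀/C) / k
t = ln(408/80.1) / 0.05680 = 1.628 / 0.05680 ≈ 28.7 hours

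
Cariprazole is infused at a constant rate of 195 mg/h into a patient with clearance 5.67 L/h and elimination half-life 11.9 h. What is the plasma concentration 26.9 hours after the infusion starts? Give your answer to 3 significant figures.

Css = rate / CL = 195 / 5.67 = 34.39 µg/mL
k = ln 2 / 11.9 = 0.05825 h⁻¹
C(t) = Css (1 − e^(−kt)) = 34.39 × (1 − e^(−1.567)) = 34.39 × 0.7913 ≈ 27.2 µg/mL

27.2 µg/mL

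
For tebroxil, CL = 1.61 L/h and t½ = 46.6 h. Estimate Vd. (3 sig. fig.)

108 L

k = ln 2 / t½ = ln 2 / 46.6 = 0.01487 h⁻¹
V = CL / k = 1.61 / 0.01487 ≈ 108 L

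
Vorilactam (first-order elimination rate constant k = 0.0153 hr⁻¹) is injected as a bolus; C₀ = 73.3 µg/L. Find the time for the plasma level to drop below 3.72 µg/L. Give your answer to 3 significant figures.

C(t) = C₀ e^(−kt)  ⇒  t = ln(C₀/C) / k
t = ln(73.3/3.72) / 0.01530 = 2.981 / 0.01530 ≈ 195 hours

195 hours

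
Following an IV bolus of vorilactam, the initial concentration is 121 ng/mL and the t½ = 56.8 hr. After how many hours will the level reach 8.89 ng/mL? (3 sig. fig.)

k = ln 2 / 56.8 = 0.01220 hr⁻¹
C(t) = C₀ e^(−kt)  ⇒  t = ln(C₀/C) / k
t = ln(121/8.89) / 0.01220 = 2.611 / 0.01220 ≈ 214 hours

214 hours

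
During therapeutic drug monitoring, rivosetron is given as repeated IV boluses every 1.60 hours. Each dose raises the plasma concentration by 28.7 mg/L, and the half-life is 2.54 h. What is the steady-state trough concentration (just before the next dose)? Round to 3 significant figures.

52.4 mg/L

k = ln 2 / 2.54 = 0.2729 h⁻¹
Fraction remaining after one interval: e^(−kτ) = e^(−0.2729 × 1.60) = 0.6462
R = 1 / (1 − 0.6462) = 2.827
Css,max = 28.7 × 2.827 = 81.12 mg/L
Css,min = Css,max × e^(−kτ) = 81.12 × 0.6462 ≈ 52.4 mg/L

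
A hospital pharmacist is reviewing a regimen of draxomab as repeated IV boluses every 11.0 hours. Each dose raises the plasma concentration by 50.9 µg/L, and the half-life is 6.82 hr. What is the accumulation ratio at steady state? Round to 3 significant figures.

k = ln 2 / 6.82 = 0.1016 hr⁻¹
Fraction remaining after one interval: e^(−kτ) = e^(−0.1016 × 11.0) = 0.3269
R = 1 / (1 − 0.3269) = 1 / 0.6731 ≈ 1.49

1.49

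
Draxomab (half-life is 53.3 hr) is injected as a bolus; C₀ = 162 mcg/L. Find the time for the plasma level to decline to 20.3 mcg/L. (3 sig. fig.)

160 hours

k = ln 2 / 53.3 = 0.01300 hr⁻¹
C(t) = C₀ e^(−kt)  ⇒  t = ln(C₀/C) / k
t = ln(162/20.3) / 0.01300 = 2.077 / 0.01300 ≈ 160 hours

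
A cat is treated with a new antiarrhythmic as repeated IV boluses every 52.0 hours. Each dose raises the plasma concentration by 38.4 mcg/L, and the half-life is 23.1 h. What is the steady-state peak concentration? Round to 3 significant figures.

k = ln 2 / 23.1 = 0.03001 h⁻¹
Fraction remaining after one interval: e^(−kτ) = e^(−0.03001 × 52.0) = 0.2101
R = 1 / (1 − 0.2101) = 1.266
Css,max = 38.4 × 1.266 ≈ 48.6 mcg/L

48.6 mcg/L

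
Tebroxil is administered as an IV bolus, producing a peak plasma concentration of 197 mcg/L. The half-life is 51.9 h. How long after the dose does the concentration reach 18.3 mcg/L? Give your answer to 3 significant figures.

178 hours

k = ln 2 / 51.9 = 0.01336 h⁻¹
C(t) = C₀ e^(−kt)  ⇒  t = ln(C₀/C) / k
t = ln(197/18.3) / 0.01336 = 2.376 / 0.01336 ≈ 178 hours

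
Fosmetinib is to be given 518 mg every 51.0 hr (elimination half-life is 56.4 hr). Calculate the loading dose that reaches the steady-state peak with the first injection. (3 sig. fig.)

k = ln 2 / 56.4 = 0.01229 hr⁻¹
Accumulation ratio R = 1 / (1 − e^(−kτ)) = 1 / (1 − e^(−0.01229×51.0)) = 1 / (1 − 0.5343) = 2.147
Loading dose = maintenance dose × R = 518 × 2.147 ≈ 1110 mg

1110 mg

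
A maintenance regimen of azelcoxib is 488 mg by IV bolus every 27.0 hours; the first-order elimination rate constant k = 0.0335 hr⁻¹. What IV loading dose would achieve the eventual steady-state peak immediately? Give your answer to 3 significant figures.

Accumulation ratio R = 1 / (1 − e^(−kτ)) = 1 / (1 − e^(−0.03350×27.0)) = 1 / (1 − 0.4047) = 1.680
Loading dose = maintenance dose × R = 488 × 1.680 ≈ 820 mg

820 mg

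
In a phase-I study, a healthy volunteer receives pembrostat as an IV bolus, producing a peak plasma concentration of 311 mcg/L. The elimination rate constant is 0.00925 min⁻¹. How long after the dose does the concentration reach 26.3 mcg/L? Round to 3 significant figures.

267 minutes

C(t) = C₀ e^(−kt)  ⇒  t = ln(C₀/C) / k
t = ln(311/26.3) / 0.009250 = 2.470 / 0.009250 ≈ 267 minutes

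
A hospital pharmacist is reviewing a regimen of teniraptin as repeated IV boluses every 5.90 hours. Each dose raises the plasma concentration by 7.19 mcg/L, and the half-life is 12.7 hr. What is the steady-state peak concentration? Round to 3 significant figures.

k = ln 2 / 12.7 = 0.05458 hr⁻¹
Fraction remaining after one interval: e^(−kτ) = e^(−0.05458 × 5.90) = 0.7247
R = 1 / (1 − 0.7247) = 3.632
Css,max = 7.19 × 3.632 ≈ 26.1 mcg/L

26.1 mcg/L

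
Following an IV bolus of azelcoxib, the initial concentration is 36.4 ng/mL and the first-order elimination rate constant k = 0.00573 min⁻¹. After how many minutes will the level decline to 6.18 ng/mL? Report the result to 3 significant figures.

C(t) = C₀ e^(−kt)  ⇒  t = ln(C₀/C) / k
t = ln(36.4/6.18) / 0.005730 = 1.773 / 0.005730 ≈ 309 minutes

309 minutes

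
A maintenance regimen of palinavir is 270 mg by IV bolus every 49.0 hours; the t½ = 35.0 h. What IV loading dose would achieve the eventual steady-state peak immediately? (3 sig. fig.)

435 mg

k = ln 2 / 35.0 = 0.01980 h⁻¹
Accumulation ratio R = 1 / (1 − e^(−kτ)) = 1 / (1 − e^(−0.01980×49.0)) = 1 / (1 − 0.3789) = 1.610
Loading dose = maintenance dose × R = 270 × 1.610 ≈ 435 mg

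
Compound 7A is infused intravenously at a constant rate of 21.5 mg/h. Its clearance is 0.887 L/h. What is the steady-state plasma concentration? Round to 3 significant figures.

Css = infusion rate / CL = 21.5 / 0.887 ≈ 24.2 mg/L

24.2 mg/L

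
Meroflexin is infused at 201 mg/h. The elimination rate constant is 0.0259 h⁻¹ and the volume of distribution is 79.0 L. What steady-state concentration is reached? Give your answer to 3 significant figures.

98.2 mg/L

CL = k · V = 0.0259 × 79.0 = 2.046 L/h
Css = rate / CL = 201 / 2.046 ≈ 98.2 mg/L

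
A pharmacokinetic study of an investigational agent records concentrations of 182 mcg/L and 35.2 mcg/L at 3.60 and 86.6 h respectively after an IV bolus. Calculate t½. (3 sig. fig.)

k = ln(C₁/C₂) / (t₂ − t₁) = ln(182/35.2) / (86.6 − 3.60)
  = 1.643 / 83.00 = 0.01979 h⁻¹
t½ = ln 2 / k = ln 2 / 0.01979 ≈ 35.0 hours

35.0 hours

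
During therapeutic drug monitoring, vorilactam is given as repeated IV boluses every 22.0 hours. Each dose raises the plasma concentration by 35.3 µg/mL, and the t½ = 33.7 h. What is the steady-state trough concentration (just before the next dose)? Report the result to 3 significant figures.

k = ln 2 / 33.7 = 0.02057 h⁻¹
Fraction remaining after one interval: e^(−kτ) = e^(−0.02057 × 22.0) = 0.6360
R = 1 / (1 − 0.6360) = 2.748
Css,max = 35.3 × 2.748 = 96.99 µg/mL
Css,min = Css,max × e^(−kτ) = 96.99 × 0.6360 ≈ 61.7 µg/mL

61.7 µg/mL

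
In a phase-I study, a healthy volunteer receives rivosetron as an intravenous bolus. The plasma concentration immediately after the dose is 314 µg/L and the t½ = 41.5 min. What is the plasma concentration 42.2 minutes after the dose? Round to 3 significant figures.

k = ln 2 / 41.5 = 0.01670 min⁻¹
C(t) = C₀ e^(−kt) = 314 × e^(−0.01670 × 42.2) = 314 × e^(−0.7048) = 314 × 0.4942 ≈ 155 µg/L

155 µg/L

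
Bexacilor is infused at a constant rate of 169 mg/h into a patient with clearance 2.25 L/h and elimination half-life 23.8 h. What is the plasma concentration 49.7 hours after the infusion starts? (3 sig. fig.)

57.4 mg/L

Css = rate / CL = 169 / 2.25 = 75.11 mg/L
k = ln 2 / 23.8 = 0.02912 h⁻¹
C(t) = Css (1 − e^(−kt)) = 75.11 × (1 − e^(−1.447)) = 75.11 × 0.7648 ≈ 57.4 mg/L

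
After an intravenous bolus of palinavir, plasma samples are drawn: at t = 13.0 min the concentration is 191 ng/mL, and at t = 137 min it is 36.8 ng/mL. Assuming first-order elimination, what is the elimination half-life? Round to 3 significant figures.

k = ln(C₁/C₂) / (t₂ − t₁) = ln(191/36.8) / (137 − 13.0)
  = 1.647 / 124.0 = 0.01328 min⁻¹
t½ = ln 2 / k = ln 2 / 0.01328 ≈ 52.2 minutes

52.2 minutes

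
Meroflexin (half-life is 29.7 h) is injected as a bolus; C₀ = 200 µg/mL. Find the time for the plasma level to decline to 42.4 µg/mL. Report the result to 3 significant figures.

k = ln 2 / 29.7 = 0.02334 h⁻¹
C(t) = C₀ e^(−kt)  ⇒  t = ln(C₀/C) / k
t = ln(200/42.4) / 0.02334 = 1.551 / 0.02334 ≈ 66.5 hours

66.5 hours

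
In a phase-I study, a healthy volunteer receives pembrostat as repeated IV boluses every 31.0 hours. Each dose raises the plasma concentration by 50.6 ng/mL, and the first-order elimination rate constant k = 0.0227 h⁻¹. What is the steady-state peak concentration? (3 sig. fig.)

100 ng/mL

Fraction remaining after one interval: e^(−kτ) = e^(−0.02270 × 31.0) = 0.4948
R = 1 / (1 − 0.4948) = 1.979
Css,max = 50.6 × 1.979 ≈ 100 ng/mL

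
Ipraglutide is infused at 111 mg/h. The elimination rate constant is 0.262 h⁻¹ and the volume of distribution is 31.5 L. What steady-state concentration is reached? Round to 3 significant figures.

CL = k · V = 0.262 × 31.5 = 8.253 L/h
Css = rate / CL = 111 / 8.253 ≈ 13.4 mg/L

13.4 mg/L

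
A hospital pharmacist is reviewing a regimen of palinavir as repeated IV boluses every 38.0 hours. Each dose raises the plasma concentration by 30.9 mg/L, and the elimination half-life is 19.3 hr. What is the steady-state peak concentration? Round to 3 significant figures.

41.5 mg/L

k = ln 2 / 19.3 = 0.03591 hr⁻¹
Fraction remaining after one interval: e^(−kτ) = e^(−0.03591 × 38.0) = 0.2554
R = 1 / (1 − 0.2554) = 1.343
Css,max = 30.9 × 1.343 ≈ 41.5 mg/L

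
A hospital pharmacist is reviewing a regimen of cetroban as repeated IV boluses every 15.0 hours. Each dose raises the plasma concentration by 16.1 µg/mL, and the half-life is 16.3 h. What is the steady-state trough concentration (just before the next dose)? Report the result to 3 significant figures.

18.0 µg/mL

k = ln 2 / 16.3 = 0.04252 h⁻¹
Fraction remaining after one interval: e^(−kτ) = e^(−0.04252 × 15.0) = 0.5284
R = 1 / (1 − 0.5284) = 2.121
Css,max = 16.1 × 2.121 = 34.14 µg/mL
Css,min = Css,max × e^(−kτ) = 34.14 × 0.5284 ≈ 18.0 µg/mL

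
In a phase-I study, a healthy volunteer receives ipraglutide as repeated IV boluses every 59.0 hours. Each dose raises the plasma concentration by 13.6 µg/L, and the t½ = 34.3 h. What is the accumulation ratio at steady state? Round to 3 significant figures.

k = ln 2 / 34.3 = 0.02021 h⁻¹
Fraction remaining after one interval: e^(−kτ) = e^(−0.02021 × 59.0) = 0.3035
R = 1 / (1 − 0.3035) = 1 / 0.6965 ≈ 1.44

1.44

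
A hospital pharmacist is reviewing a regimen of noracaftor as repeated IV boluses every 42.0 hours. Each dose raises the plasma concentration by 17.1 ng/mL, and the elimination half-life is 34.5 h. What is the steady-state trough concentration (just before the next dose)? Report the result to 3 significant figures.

k = ln 2 / 34.5 = 0.02009 h⁻¹
Fraction remaining after one interval: e^(−kτ) = e^(−0.02009 × 42.0) = 0.4301
R = 1 / (1 − 0.4301) = 1.755
Css,max = 17.1 × 1.755 = 30.00 ng/mL
Css,min = Css,max × e^(−kτ) = 30.00 × 0.4301 ≈ 12.9 ng/mL

12.9 ng/mL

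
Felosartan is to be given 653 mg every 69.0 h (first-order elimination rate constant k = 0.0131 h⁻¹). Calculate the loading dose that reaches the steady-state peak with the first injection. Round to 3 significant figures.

1100 mg

Accumulation ratio R = 1 / (1 − e^(−kτ)) = 1 / (1 − e^(−0.01310×69.0)) = 1 / (1 − 0.4050) = 1.681
Loading dose = maintenance dose × R = 653 × 1.681 ≈ 1100 mg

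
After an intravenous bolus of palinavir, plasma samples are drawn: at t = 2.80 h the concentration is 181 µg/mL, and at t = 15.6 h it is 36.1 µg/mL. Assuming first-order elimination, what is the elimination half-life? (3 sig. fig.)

5.50 hours

k = ln(C₁/C₂) / (t₂ − t₁) = ln(181/36.1) / (15.6 − 2.80)
  = 1.612 / 12.80 = 0.1260 h⁻¹
t½ = ln 2 / k = ln 2 / 0.1260 ≈ 5.50 hours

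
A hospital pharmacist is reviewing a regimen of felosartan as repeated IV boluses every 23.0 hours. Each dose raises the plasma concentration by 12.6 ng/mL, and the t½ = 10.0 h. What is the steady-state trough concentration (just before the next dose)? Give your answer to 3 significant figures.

3.21 ng/mL

k = ln 2 / 10.0 = 0.06931 h⁻¹
Fraction remaining after one interval: e^(−kτ) = e^(−0.06931 × 23.0) = 0.2031
R = 1 / (1 − 0.2031) = 1.255
Css,max = 12.6 × 1.255 = 15.81 ng/mL
Css,min = Css,max × e^(−kτ) = 15.81 × 0.2031 ≈ 3.21 ng/mL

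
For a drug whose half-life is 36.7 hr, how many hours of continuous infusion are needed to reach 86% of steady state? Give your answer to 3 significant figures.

k = ln 2 / 36.7 = 0.01889 hr⁻¹
f = 1 − e^(−kt)  ⇒  t = −ln(1 − f) / k
t = −ln(1 − 0.86) / 0.01889 = 1.966 / 0.01889 ≈ 104 hours

104 hours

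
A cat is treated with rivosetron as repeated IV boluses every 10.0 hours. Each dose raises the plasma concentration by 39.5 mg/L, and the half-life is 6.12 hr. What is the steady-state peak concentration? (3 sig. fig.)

k = ln 2 / 6.12 = 0.1133 hr⁻¹
Fraction remaining after one interval: e^(−kτ) = e^(−0.1133 × 10.0) = 0.3222
R = 1 / (1 − 0.3222) = 1.475
Css,max = 39.5 × 1.475 ≈ 58.3 mg/L

58.3 mg/L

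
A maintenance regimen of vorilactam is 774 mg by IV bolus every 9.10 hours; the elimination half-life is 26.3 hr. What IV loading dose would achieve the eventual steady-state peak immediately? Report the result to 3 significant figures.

k = ln 2 / 26.3 = 0.02636 hr⁻¹
Accumulation ratio R = 1 / (1 − e^(−kτ)) = 1 / (1 − e^(−0.02636×9.10)) = 1 / (1 − 0.7868) = 4.690
Loading dose = maintenance dose × R = 774 × 4.690 ≈ 3630 mg

3630 mg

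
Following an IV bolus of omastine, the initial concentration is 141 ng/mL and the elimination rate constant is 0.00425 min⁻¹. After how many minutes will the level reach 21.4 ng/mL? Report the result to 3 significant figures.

444 minutes

C(t) = C₀ e^(−kt)  ⇒  t = ln(C₀/C) / k
t = ln(141/21.4) / 0.004250 = 1.885 / 0.004250 ≈ 444 minutes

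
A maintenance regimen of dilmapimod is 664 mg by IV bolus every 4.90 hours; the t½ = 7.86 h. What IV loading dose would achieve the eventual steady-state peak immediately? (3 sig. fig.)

1890 mg

k = ln 2 / 7.86 = 0.08819 h⁻¹
Accumulation ratio R = 1 / (1 − e^(−kτ)) = 1 / (1 − e^(−0.08819×4.90)) = 1 / (1 − 0.6491) = 2.850
Loading dose = maintenance dose × R = 664 × 2.850 ≈ 1890 mg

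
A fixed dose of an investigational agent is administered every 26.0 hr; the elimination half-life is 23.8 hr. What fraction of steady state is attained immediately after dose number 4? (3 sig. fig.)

0.952

k = ln 2 / 23.8 = 0.02912 hr⁻¹
f_n = 1 − e^(−nkτ) = 1 − e^(−4 × 0.02912 × 26.0) = 1 − e^(−3.029) = 1 − 0.04837 ≈ 0.952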